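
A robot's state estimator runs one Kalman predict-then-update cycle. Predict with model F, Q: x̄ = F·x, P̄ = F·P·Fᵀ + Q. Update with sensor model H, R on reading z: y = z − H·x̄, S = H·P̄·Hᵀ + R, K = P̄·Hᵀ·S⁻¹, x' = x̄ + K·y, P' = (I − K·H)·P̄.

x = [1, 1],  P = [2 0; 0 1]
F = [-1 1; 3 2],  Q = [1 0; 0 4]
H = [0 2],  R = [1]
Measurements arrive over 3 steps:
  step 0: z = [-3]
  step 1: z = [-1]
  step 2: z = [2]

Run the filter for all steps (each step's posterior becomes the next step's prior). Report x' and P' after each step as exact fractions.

step 0: x' = [104/105, -151/105], P' = [356/105 -4/105; -4/105 26/105]
step 1: x' = [-1343/593, -294/593], P' = [6051/2965 -204/2965; -204/2965 736/2965]
step 2: x' = [-4615/10809, 9767/10809], P' = [108268/54045 -3377/54045; -3377/54045 13363/54045]

step 0: x̄ = F·x = [0, 5]
step 0: P̄ = F·P·Fᵀ + Q = [4 -4; -4 26]
step 0: y = z − H·x̄ = [-13]
step 0: S = H·P̄·Hᵀ + R = [105]
step 0: K = P̄·Hᵀ·S⁻¹ = [-8/105; 52/105]
step 0: x' = x̄ + K·y = [104/105, -151/105]
step 0: P' = (I − K·H)·P̄ = [356/105 -4/105; -4/105 26/105]
step 1: x̄ = F·x = [-17/7, 2/21]
step 1: P̄ = F·P·Fᵀ + Q = [33/7 -68/7; -68/7 736/21]
step 1: y = z − H·x̄ = [-25/21]
step 1: S = H·P̄·Hᵀ + R = [2965/21]
step 1: K = P̄·Hᵀ·S⁻¹ = [-408/2965; 1472/2965]
step 1: x' = x̄ + K·y = [-1343/593, -294/593]
step 1: P' = (I − K·H)·P̄ = [6051/2965 -204/2965; -204/2965 736/2965]
step 2: x̄ = F·x = [1049/593, -4617/593]
step 2: P̄ = F·P·Fᵀ + Q = [2032/593 -3377/593; -3377/593 13363/593]
step 2: y = z − H·x̄ = [10420/593]
step 2: S = H·P̄·Hᵀ + R = [54045/593]
step 2: K = P̄·Hᵀ·S⁻¹ = [-6754/54045; 26726/54045]
step 2: x' = x̄ + K·y = [-4615/10809, 9767/10809]
step 2: P' = (I − K·H)·P̄ = [108268/54045 -3377/54045; -3377/54045 13363/54045]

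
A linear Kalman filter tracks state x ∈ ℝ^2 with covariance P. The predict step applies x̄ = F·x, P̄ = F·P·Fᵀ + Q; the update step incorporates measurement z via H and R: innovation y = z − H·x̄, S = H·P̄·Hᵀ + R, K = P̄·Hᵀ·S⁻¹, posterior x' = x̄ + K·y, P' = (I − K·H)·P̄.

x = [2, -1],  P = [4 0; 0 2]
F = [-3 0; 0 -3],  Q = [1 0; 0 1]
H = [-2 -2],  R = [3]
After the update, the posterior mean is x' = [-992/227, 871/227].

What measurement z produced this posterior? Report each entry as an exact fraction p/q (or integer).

x̄ = F·x = [-6, 3]
P̄ = F·P·Fᵀ + Q = [37 0; 0 19]
S = H·P̄·Hᵀ + R = [227]
K = P̄·Hᵀ·S⁻¹ = [-74/227; -38/227]
x' − x̄ = [370/227, 190/227] = K·y
y = (KᵀK)⁻¹·Kᵀ·(x' − x̄) = [-5]
z = y + H·x̄ = [-5] + [6] = [1]

z = [1]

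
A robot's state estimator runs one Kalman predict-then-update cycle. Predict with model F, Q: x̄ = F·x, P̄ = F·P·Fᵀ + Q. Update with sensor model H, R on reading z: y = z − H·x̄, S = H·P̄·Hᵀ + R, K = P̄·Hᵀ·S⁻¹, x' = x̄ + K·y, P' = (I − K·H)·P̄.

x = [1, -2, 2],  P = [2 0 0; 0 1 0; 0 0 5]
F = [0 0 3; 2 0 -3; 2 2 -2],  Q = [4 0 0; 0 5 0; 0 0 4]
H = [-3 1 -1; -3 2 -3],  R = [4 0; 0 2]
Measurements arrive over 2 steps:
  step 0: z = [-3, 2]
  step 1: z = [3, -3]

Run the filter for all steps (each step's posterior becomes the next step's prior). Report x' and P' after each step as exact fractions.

step 0: x' = [58926/29879, 119/29879, -79586/29879], P' = [30362/29879 37962/29879 -7020/29879; 37962/29879 392550/29879 226964/29879; -7020/29879 226964/29879 168840/29879]
step 1: x' = [-126026008/80818129, 1192391105/242454387, 477660072/80818129], P' = [357566324/404090645 275067988/404090645 -201005736/404090645; 275067988/404090645 12323728348/1212271935 2513108148/404090645; -201005736/404090645 2513108148/404090645 2023925804/404090645]

step 0: x̄ = F·x = [6, -4, -6]
step 0: P̄ = F·P·Fᵀ + Q = [49 -45 -30; -45 58 38; -30 38 36]
step 0: y = z − H·x̄ = [13, 10]
step 0: S = H·P̄·Hᵀ + R = [553 520; 520 543]
step 0: K = P̄·Hᵀ·S⁻¹ = [-11526/29879 2949/29879; 12925/29879 -4839/29879; 19796/29879 -15766/29879]
step 0: x' = x̄ + K·y = [58926/29879, 119/29879, -79586/29879]
step 0: P' = (I − K·H)·P̄ = [30362/29879 37962/29879 -7020/29879; 37962/29879 392550/29879 226964/29879; -7020/29879 226964/29879 168840/29879]
step 1: x̄ = F·x = [-238758/29879, 356610/29879, 277262/29879]
step 1: P̄ = F·P·Fᵀ + Q = [1639076/29879 -1561680/29879 306624/29879; -1561680/29879 1874643/29879 -5248/29879; 306624/29879 -5248/29879 1030668/29879]
step 1: y = z − H·x̄ = [-705985/29879, -687345/29879]
step 1: S = H·P̄·Hᵀ + R = [28996831/29879 39353822/29879; 39353822/29879 55908394/29879]
step 1: K = P̄·Hᵀ·S⁻¹ = [-149156312/404090645 40227106/404090645; 577198003/1212271935 -223064264/1212271935; 273049888/404090645 -221271954/404090645]
step 1: x' = x̄ + K·y = [-126026008/80818129, 1192391105/242454387, 477660072/80818129]
step 1: P' = (I − K·H)·P̄ = [357566324/404090645 275067988/404090645 -201005736/404090645; 275067988/404090645 12323728348/1212271935 2513108148/404090645; -201005736/404090645 2513108148/404090645 2023925804/404090645]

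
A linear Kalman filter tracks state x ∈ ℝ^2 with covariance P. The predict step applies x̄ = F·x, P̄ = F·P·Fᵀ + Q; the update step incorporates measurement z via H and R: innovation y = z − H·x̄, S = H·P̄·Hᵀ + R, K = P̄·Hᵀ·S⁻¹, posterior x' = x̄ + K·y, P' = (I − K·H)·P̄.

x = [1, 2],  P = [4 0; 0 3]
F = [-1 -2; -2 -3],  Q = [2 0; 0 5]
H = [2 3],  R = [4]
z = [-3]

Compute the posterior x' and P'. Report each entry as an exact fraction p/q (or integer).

x̄ = F·x = [-5, -8]
P̄ = F·P·Fᵀ + Q = [18 26; 26 48]
y = z − H·x̄ = [31]
S = H·P̄·Hᵀ + R = [820]
K = P̄·Hᵀ·S⁻¹ = [57/410; 49/205]
x' = x̄ + K·y = [-283/410, -121/205]
P' = (I − K·H)·P̄ = [441/205 -256/205; -256/205 236/205]

x' = [-283/410, -121/205]
P' = [441/205 -256/205; -256/205 236/205]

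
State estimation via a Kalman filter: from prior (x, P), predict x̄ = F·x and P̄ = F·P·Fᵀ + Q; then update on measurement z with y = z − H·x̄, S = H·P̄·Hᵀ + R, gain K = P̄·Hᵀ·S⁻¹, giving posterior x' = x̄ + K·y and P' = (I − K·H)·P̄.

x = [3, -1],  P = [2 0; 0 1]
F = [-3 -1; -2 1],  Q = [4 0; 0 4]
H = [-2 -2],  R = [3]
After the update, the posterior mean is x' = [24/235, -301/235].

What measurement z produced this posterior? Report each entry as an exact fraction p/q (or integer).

z = [2]

x̄ = F·x = [-8, -7]
P̄ = F·P·Fᵀ + Q = [23 11; 11 13]
S = H·P̄·Hᵀ + R = [235]
K = P̄·Hᵀ·S⁻¹ = [-68/235; -48/235]
x' − x̄ = [1904/235, 1344/235] = K·y
y = (KᵀK)⁻¹·Kᵀ·(x' − x̄) = [-28]
z = y + H·x̄ = [-28] + [30] = [2]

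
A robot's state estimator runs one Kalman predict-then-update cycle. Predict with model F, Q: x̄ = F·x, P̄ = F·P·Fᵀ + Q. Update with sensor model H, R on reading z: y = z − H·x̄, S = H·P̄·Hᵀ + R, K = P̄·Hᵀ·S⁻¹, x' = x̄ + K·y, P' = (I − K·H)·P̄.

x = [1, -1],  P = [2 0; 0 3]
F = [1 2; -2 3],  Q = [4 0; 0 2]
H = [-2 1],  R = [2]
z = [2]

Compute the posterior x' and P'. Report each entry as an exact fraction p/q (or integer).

x' = [-3, -46/11]
P' = [46/5 88/5; 88/5 1954/55]

x̄ = F·x = [-1, -5]
P̄ = F·P·Fᵀ + Q = [18 14; 14 37]
y = z − H·x̄ = [5]
S = H·P̄·Hᵀ + R = [55]
K = P̄·Hᵀ·S⁻¹ = [-2/5; 9/55]
x' = x̄ + K·y = [-3, -46/11]
P' = (I − K·H)·P̄ = [46/5 88/5; 88/5 1954/55]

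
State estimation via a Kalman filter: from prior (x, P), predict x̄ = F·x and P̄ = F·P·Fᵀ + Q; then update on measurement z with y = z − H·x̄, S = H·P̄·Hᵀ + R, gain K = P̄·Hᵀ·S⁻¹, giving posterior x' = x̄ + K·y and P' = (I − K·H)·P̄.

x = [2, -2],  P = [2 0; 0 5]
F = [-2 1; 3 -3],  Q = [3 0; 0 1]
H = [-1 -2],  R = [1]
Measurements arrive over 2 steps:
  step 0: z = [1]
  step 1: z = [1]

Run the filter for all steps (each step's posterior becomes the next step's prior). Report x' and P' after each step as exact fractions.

step 0: x' = [-268/165, 61/165], P' = [1196/165 -617/165; -617/165 359/165]
step 1: x' = [17501/18037, -17971/18037], P' = [117454/18037 -61978/18037; -61978/18037 37110/18037]

step 0: x̄ = F·x = [-6, 12]
step 0: P̄ = F·P·Fᵀ + Q = [16 -27; -27 64]
step 0: y = z − H·x̄ = [19]
step 0: S = H·P̄·Hᵀ + R = [165]
step 0: K = P̄·Hᵀ·S⁻¹ = [38/165; -101/165]
step 0: x' = x̄ + K·y = [-268/165, 61/165]
step 0: P' = (I − K·H)·P̄ = [1196/165 -617/165; -617/165 359/165]
step 1: x̄ = F·x = [199/55, -329/55]
step 1: P̄ = F·P·Fᵀ + Q = [2702/55 -4602/55; -4602/55 8422/55]
step 1: y = z − H·x̄ = [-404/55]
step 1: S = H·P̄·Hᵀ + R = [18037/55]
step 1: K = P̄·Hᵀ·S⁻¹ = [6502/18037; -12242/18037]
step 1: x' = x̄ + K·y = [17501/18037, -17971/18037]
step 1: P' = (I − K·H)·P̄ = [117454/18037 -61978/18037; -61978/18037 37110/18037]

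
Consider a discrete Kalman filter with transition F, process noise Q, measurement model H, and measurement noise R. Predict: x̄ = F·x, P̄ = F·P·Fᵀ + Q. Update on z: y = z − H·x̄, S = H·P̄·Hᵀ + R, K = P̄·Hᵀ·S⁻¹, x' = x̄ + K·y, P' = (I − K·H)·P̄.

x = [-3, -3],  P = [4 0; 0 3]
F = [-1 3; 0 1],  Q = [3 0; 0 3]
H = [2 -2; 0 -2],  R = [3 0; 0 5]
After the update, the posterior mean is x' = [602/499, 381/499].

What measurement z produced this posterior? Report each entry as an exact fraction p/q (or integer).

x̄ = F·x = [-6, -3]
P̄ = F·P·Fᵀ + Q = [34 9; 9 6]
S = H·P̄·Hᵀ + R = [91 -12; -12 29]
K = P̄·Hᵀ·S⁻¹ = [1234/2495 -1038/2495; 6/499 -204/499]
x' − x̄ = [3596/499, 1878/499] = K·y
y = (KᵀK)⁻¹·Kᵀ·(x' − x̄) = [7, -9]
z = y + H·x̄ = [7, -9] + [-6, 6] = [1, -3]

z = [1, -3]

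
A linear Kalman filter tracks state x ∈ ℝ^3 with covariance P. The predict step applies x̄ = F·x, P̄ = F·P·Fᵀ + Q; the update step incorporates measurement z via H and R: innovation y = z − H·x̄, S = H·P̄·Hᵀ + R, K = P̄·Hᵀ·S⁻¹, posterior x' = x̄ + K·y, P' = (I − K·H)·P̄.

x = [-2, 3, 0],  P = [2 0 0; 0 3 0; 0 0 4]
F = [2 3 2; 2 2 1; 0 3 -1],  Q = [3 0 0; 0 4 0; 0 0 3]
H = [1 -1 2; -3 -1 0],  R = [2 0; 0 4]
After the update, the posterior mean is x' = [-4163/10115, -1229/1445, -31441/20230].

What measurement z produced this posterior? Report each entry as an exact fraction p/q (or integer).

z = [-3, 2]

x̄ = F·x = [5, 2, 9]
P̄ = F·P·Fᵀ + Q = [54 34 19; 34 28 14; 19 14 34]
S = H·P̄·Hᵀ + R = [172 -208; -208 722]
K = P̄·Hᵀ·S⁻¹ = [277/20230 -2706/10115; -89/2890 -273/1445; 18969/40460 743/20230]
x' − x̄ = [-54738/10115, -4119/1445, -213511/20230] = K·y
y = (KᵀK)⁻¹·Kᵀ·(x' − x̄) = [-24, 19]
z = y + H·x̄ = [-24, 19] + [21, -17] = [-3, 2]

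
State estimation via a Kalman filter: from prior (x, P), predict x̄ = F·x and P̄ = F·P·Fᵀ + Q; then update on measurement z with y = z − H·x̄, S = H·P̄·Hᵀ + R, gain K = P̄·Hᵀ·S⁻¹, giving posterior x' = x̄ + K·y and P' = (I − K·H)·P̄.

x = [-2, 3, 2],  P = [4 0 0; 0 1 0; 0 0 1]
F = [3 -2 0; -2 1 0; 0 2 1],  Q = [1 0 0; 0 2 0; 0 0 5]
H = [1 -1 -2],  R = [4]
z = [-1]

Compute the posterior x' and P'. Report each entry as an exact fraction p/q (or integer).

x̄ = F·x = [-12, 7, 8]
P̄ = F·P·Fᵀ + Q = [41 -26 -4; -26 19 2; -4 2 10]
y = z − H·x̄ = [34]
S = H·P̄·Hᵀ + R = [180]
K = P̄·Hᵀ·S⁻¹ = [5/12; -49/180; -13/90]
x' = x̄ + K·y = [13/6, -203/90, 139/45]
P' = (I − K·H)·P̄ = [39/4 -67/12 41/6; -67/12 1019/180 -457/90; 41/6 -457/90 281/45]

x' = [13/6, -203/90, 139/45]
P' = [39/4 -67/12 41/6; -67/12 1019/180 -457/90; 41/6 -457/90 281/45]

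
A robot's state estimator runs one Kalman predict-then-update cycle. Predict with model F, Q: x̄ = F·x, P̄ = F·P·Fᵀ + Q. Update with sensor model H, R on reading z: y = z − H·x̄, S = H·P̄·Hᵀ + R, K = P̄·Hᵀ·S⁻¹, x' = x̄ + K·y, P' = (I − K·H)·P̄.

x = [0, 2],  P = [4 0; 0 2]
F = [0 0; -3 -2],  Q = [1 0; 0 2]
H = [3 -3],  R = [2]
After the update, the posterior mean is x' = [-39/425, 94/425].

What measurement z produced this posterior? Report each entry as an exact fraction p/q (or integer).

x̄ = F·x = [0, -4]
P̄ = F·P·Fᵀ + Q = [1 0; 0 46]
S = H·P̄·Hᵀ + R = [425]
K = P̄·Hᵀ·S⁻¹ = [3/425; -138/425]
x' − x̄ = [-39/425, 1794/425] = K·y
y = (KᵀK)⁻¹·Kᵀ·(x' − x̄) = [-13]
z = y + H·x̄ = [-13] + [12] = [-1]

z = [-1]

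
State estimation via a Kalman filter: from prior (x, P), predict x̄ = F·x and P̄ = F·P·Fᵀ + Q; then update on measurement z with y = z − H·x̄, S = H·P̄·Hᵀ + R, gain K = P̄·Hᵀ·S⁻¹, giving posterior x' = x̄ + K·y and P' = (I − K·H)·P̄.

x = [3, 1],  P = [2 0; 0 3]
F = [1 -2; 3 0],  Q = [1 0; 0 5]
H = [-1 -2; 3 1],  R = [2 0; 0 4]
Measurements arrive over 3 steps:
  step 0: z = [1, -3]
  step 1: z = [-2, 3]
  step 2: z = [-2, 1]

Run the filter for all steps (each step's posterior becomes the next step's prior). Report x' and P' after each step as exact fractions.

step 0: x̄ = F·x = [1, 9]
step 0: P̄ = F·P·Fᵀ + Q = [15 6; 6 23]
step 0: y = z − H·x̄ = [20, -15]
step 0: S = H·P̄·Hᵀ + R = [133 -133; -133 198]
step 0: K = P̄·Hᵀ·S⁻¹ = [1437/8645 24/65; -4843/8645 -11/65]
step 0: x' = x̄ + K·y = [-2099/1729, 578/1729]
step 0: P' = (I − K·H)·P̄ = [5682/8645 -4278/8645; -4278/8645 6982/8645]
step 1: x̄ = F·x = [-465/247, -6297/1729]
step 1: P̄ = F·P·Fᵀ + Q = [8481/1235 6102/1235; 6102/1235 94363/8645]
step 1: y = z − H·x̄ = [-19307/1729, 21249/1729]
step 1: S = H·P̄·Hᵀ + R = [124993/1729 -133165/1729; -133165/1729 183906/1729]
step 1: K = P̄·Hᵀ·S⁻¹ = [321129/3038777 962256/3038777; -213721/434111 -49709/434111]
step 1: x' = x̄ + K·y = [2519214/3038777, 194591/434111]
step 1: P' = (I − K·H)·P̄ = [8340306/15193885 -825114/2170555; -825114/2170555 1481162/2170555]
step 2: x̄ = F·x = [-205060/3038777, 7557642/3038777]
step 2: P̄ = F·P·Fᵀ + Q = [88109919/15193885 59675706/15193885; 59675706/15193885 151032179/15193885]
step 2: y = z − H·x̄ = [1261810/434111, -3903685/3038777]
step 2: S = H·P̄·Hᵀ + R = [137332747/2170555 -140589151/2170555; -140589151/2170555 1362851226/15193885]
step 2: K = P̄·Hᵀ·S⁻¹ = [2377446021/22485925013 7062593616/22485925013; -11068834291/22485925013 -2547172751/22485925013]
step 2: x' = x̄ + K·y = [-3679739710/22485925013, 27022901243/22485925013]
step 2: P' = (I − K·H)·P̄ = [12251128194/22485925013 -8503010118/22485925013; -8503010118/22485925013 15320339350/22485925013]

step 0: x' = [-2099/1729, 578/1729], P' = [5682/8645 -4278/8645; -4278/8645 6982/8645]
step 1: x' = [2519214/3038777, 194591/434111], P' = [8340306/15193885 -825114/2170555; -825114/2170555 1481162/2170555]
step 2: x' = [-3679739710/22485925013, 27022901243/22485925013], P' = [12251128194/22485925013 -8503010118/22485925013; -8503010118/22485925013 15320339350/22485925013]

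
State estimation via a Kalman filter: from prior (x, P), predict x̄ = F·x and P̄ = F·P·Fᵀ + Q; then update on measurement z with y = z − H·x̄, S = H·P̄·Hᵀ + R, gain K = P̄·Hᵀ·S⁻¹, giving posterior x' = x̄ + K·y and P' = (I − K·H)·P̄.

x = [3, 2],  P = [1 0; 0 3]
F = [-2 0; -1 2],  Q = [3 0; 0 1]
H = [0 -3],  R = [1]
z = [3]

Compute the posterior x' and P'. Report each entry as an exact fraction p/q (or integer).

x' = [-798/127, -125/127]
P' = [853/127 2/127; 2/127 14/127]

x̄ = F·x = [-6, 1]
P̄ = F·P·Fᵀ + Q = [7 2; 2 14]
y = z − H·x̄ = [6]
S = H·P̄·Hᵀ + R = [127]
K = P̄·Hᵀ·S⁻¹ = [-6/127; -42/127]
x' = x̄ + K·y = [-798/127, -125/127]
P' = (I − K·H)·P̄ = [853/127 2/127; 2/127 14/127]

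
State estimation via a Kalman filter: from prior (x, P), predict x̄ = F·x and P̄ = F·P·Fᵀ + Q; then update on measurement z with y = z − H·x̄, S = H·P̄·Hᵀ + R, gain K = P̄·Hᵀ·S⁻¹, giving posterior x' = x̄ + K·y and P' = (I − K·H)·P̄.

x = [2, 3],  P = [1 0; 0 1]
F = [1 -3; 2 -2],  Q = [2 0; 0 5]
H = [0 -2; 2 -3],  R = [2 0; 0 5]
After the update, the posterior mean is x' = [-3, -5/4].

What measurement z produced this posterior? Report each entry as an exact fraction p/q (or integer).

z = [2, -1]

x̄ = F·x = [-7, -2]
P̄ = F·P·Fᵀ + Q = [12 8; 8 13]
S = H·P̄·Hᵀ + R = [54 46; 46 74]
K = P̄·Hᵀ·S⁻¹ = [-148/235 92/235; -433/940 -23/940]
x' − x̄ = [4, 3/4] = K·y
y = (KᵀK)⁻¹·Kᵀ·(x' − x̄) = [-2, 7]
z = y + H·x̄ = [-2, 7] + [4, -8] = [2, -1]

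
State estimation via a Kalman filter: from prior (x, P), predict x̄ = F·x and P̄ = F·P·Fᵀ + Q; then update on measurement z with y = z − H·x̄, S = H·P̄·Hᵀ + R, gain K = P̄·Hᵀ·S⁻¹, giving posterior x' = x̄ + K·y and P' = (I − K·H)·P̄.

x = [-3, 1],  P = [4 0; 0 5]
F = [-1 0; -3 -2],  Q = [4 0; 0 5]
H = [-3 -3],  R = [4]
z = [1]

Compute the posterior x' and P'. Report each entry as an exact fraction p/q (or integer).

x' = [663/841, -902/841]
P' = [3128/841 -3048/841; -3048/841 3340/841]

x̄ = F·x = [3, 7]
P̄ = F·P·Fᵀ + Q = [8 12; 12 61]
y = z − H·x̄ = [31]
S = H·P̄·Hᵀ + R = [841]
K = P̄·Hᵀ·S⁻¹ = [-60/841; -219/841]
x' = x̄ + K·y = [663/841, -902/841]
P' = (I − K·H)·P̄ = [3128/841 -3048/841; -3048/841 3340/841]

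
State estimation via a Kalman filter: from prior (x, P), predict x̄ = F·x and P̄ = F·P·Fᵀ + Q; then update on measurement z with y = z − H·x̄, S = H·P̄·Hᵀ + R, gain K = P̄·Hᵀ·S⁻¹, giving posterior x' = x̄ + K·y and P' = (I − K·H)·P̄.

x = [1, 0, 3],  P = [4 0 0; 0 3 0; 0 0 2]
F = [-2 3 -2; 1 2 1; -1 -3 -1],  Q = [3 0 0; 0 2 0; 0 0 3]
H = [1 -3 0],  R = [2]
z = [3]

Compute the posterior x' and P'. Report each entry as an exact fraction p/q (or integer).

x̄ = F·x = [-8, 4, -4]
P̄ = F·P·Fᵀ + Q = [54 6 -15; 6 20 -24; -15 -24 36]
y = z − H·x̄ = [23]
S = H·P̄·Hᵀ + R = [200]
K = P̄·Hᵀ·S⁻¹ = [9/50; -27/100; 57/200]
x' = x̄ + K·y = [-193/50, -221/100, 511/200]
P' = (I − K·H)·P̄ = [1188/25 393/25 -1263/50; 393/25 271/50 -861/100; -1263/50 -861/100 3951/200]

x' = [-193/50, -221/100, 511/200]
P' = [1188/25 393/25 -1263/50; 393/25 271/50 -861/100; -1263/50 -861/100 3951/200]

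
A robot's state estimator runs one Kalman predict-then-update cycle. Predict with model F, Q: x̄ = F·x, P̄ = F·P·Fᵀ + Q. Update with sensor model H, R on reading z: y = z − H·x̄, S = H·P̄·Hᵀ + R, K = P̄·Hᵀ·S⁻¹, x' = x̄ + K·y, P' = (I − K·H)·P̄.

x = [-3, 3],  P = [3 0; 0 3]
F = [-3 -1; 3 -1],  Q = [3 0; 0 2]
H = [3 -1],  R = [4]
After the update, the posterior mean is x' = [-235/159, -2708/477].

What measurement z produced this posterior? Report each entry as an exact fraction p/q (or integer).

x̄ = F·x = [6, -12]
P̄ = F·P·Fᵀ + Q = [33 -24; -24 32]
S = H·P̄·Hᵀ + R = [477]
K = P̄·Hᵀ·S⁻¹ = [41/159; -104/477]
x' − x̄ = [-1189/159, 3016/477] = K·y
y = (KᵀK)⁻¹·Kᵀ·(x' − x̄) = [-29]
z = y + H·x̄ = [-29] + [30] = [1]

z = [1]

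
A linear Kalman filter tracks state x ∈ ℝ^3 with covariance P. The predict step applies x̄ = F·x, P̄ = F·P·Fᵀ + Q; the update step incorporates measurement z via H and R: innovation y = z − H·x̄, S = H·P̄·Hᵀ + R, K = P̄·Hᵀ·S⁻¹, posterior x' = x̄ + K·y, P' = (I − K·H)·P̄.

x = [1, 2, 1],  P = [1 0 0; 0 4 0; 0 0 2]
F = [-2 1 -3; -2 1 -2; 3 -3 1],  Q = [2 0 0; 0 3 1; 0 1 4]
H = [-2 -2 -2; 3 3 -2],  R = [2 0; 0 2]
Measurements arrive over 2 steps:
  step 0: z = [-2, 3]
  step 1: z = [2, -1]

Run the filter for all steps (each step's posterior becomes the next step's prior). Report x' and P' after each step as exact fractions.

step 0: x' = [54093/122321, 64160/122321, -6568/122321], P' = [189020/122321 -177836/122321 3624/122321; -177836/122321 186122/122321 1110/122321; 3624/122321 1110/122321 31458/122321]
step 1: x' = [-1492443116/5652091895, -376282483/1130418379, -2233969458/5652091895], P' = [7513044322/5652091895 -1420043218/1130418379 43378426/5652091895; -1420043218/1130418379 1515531672/1130418379 32355950/1130418379; 43378426/5652091895 32355950/1130418379 1434477123/5652091895]

step 0: x̄ = F·x = [-3, -2, -2]
step 0: P̄ = F·P·Fᵀ + Q = [28 20 -24; 20 19 -21; -24 -21 51]
step 0: y = z − H·x̄ = [-16, 14]
step 0: S = H·P̄·Hᵀ + R = [194 -228; -228 1529]
step 0: K = P̄·Hᵀ·S⁻¹ = [-14808/122321 13152/122321; -9396/122321 11319/122321; -36192/122321 -24357/122321]
step 0: x' = x̄ + K·y = [54093/122321, 64160/122321, -6568/122321]
step 0: P' = (I − K·H)·P̄ = [189020/122321 -177836/122321 3624/122321; -177836/122321 186122/122321 1110/122321; 3624/122321 1110/122321 31458/122321]
step 1: x̄ = F·x = [-24322/122321, -30890/122321, -36769/122321]
step 1: P̄ = F·P·Fᵀ + Q = [2218138/122321 1872984/122321 -3416148/122321; 1872984/122321 2170893/122321 -3254827/122321; -3416148/122321 -3254827/122321 7113152/122321]
step 1: y = z − H·x̄ = [60680/122321, -30223/122321]
step 1: S = H·P̄·Hᵀ + R = [7869446/122321 -7015436/122321; -7015436/122321 181963941/122321]
step 1: K = P̄·Hᵀ·S⁻¹ = [-456206658/5652091895 575863922/5652091895; -127844404/1130418379 110876731/1130418379; -1639635299/5652091895 -1126739859/5652091895]
step 1: x' = x̄ + K·y = [-1492443116/5652091895, -376282483/1130418379, -2233969458/5652091895]
step 1: P' = (I − K·H)·P̄ = [7513044322/5652091895 -1420043218/1130418379 43378426/5652091895; -1420043218/1130418379 1515531672/1130418379 32355950/1130418379; 43378426/5652091895 32355950/1130418379 1434477123/5652091895]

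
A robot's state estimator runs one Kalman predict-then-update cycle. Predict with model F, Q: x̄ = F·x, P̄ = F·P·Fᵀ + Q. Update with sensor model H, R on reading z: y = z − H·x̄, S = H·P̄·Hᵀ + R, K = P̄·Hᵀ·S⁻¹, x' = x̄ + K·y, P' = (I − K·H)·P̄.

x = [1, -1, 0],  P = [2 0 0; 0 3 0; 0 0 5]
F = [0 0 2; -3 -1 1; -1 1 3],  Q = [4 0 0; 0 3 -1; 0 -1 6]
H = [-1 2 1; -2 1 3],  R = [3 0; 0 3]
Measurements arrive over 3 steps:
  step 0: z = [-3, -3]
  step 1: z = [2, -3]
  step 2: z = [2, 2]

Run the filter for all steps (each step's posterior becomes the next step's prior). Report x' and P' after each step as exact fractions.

step 0: x' = [14274/18529, -19293/18529, -2838/18529], P' = [289216/18529 53210/18529 178740/18529; 53210/18529 30391/18529 22818/18529; 178740/18529 22818/18529 120849/18529]
step 1: x' = [-931061394/533902757, 782654838/533902757, -1431742541/533902757], P' = [4242731728/533902757 627803318/533902757 2629044684/533902757; 627803318/533902757 702846817/533902757 91139946/533902757; 2629044684/533902757 91139946/533902757 1929091917/533902757]
step 2: x' = [-3176867110202/615302045233, -854316456875/7998926588029, -22592462831084/7998926588029], P' = [4869394181328/615302045233 737666035734/615302045233 3007503380268/615302045233; 737666035734/615302045233 10524722234511/7998926588029 1496382774582/7998926588029; 3007503380268/615302045233 1496382774582/7998926588029 28622165275869/7998926588029]

step 0: x̄ = F·x = [0, -2, -2]
step 0: P̄ = F·P·Fᵀ + Q = [24 10 30; 10 29 17; 30 17 56]
step 0: y = z − H·x̄ = [3, 5]
step 0: S = H·P̄·Hᵀ + R = [167 193; 193 334]
step 0: K = P̄·Hᵀ·S⁻¹ = [-1352/18529 3666/18529; 10130/18529 -2525/18529; -4085/18529 9295/18529]
step 0: x' = x̄ + K·y = [14274/18529, -19293/18529, -2838/18529]
step 0: P' = (I − K·H)·P̄ = [289216/18529 53210/18529 178740/18529; 53210/18529 30391/18529 22818/18529; 178740/18529 22818/18529 120849/18529]
step 1: x̄ = F·x = [-5676/18529, -26367/18529, -42081/18529]
step 1: P̄ = F·P·Fᵀ + Q = [557512/18529 -876378/18529 413250/18529; -876378/18529 2010955/18529 -758181/18529; 413250/18529 -758181/18529 476470/18529]
step 1: y = z − H·x̄ = [126197/18529, 85671/18529]
step 1: S = H·P̄·Hᵀ + R = [8779677/18529 3574717/18529; 3574717/18529 2582246/18529]
step 1: K = P̄·Hᵀ·S⁻¹ = [-119360136/533902757 9824638/533902757; 289676754/533902757 -93113327/533902757; -172557625/533902757 206775443/533902757]
step 1: x' = x̄ + K·y = [-931061394/533902757, 782654838/533902757, -1431742541/533902757]
step 1: P' = (I − K·H)·P̄ = [4242731728/533902757 627803318/533902757 2629044684/533902757; 627803318/533902757 702846817/533902757 91139946/533902757; 2629044684/533902757 91139946/533902757 1929091917/533902757]
step 2: x̄ = F·x = [-2863485082/533902757, 578786803/533902757, -2581511391/533902757]
step 2: P̄ = F·P·Fᵀ + Q = [9851978696/533902757 -12098364162/533902757 6498742026/533902757; -12098364162/533902757 30228504469/533902757 -10449612007/533902757; 6498742026/533902757 -10449612007/533902757 9027787276/533902757]
step 2: y = z − H·x̄ = [-371741783/533902757, 2506582720/533902757]
step 2: S = H·P̄·Hᵀ + R = [134993016687/533902757 62095154789/533902757; 62095154789/533902757 60199093302/533902757]
step 2: K = P̄·Hᵀ·S⁻¹ = [-128852909864/615302045233 7129271294/615302045233; 4318722926354/7998926588029 -1388482123609/7998926588029; -2494204372817/7998926588029 3055930238407/7998926588029]
step 2: x' = x̄ + K·y = [-3176867110202/615302045233, -854316456875/7998926588029, -22592462831084/7998926588029]
step 2: P' = (I − K·H)·P̄ = [4869394181328/615302045233 737666035734/615302045233 3007503380268/615302045233; 737666035734/615302045233 10524722234511/7998926588029 1496382774582/7998926588029; 3007503380268/615302045233 1496382774582/7998926588029 28622165275869/7998926588029]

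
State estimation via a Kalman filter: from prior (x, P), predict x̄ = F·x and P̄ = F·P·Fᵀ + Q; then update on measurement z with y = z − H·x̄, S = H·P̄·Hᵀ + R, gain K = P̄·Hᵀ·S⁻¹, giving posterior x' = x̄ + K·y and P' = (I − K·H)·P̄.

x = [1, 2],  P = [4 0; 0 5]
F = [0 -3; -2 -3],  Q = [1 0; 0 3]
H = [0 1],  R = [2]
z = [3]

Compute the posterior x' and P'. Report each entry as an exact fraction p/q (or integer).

x' = [3/2, 8/3]
P' = [337/22 15/11; 15/11 64/33]

x̄ = F·x = [-6, -8]
P̄ = F·P·Fᵀ + Q = [46 45; 45 64]
y = z − H·x̄ = [11]
S = H·P̄·Hᵀ + R = [66]
K = P̄·Hᵀ·S⁻¹ = [15/22; 32/33]
x' = x̄ + K·y = [3/2, 8/3]
P' = (I − K·H)·P̄ = [337/22 15/11; 15/11 64/33]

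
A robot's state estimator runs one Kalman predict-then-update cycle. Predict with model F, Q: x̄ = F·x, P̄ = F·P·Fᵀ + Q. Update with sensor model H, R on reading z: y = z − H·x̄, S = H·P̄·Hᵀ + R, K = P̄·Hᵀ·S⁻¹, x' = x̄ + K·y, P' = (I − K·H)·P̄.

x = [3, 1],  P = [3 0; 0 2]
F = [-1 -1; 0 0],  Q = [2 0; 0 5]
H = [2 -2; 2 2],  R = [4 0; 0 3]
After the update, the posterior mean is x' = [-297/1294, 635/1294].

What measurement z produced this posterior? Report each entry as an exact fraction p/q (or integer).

z = [-1, 1]

x̄ = F·x = [-4, 0]
P̄ = F·P·Fᵀ + Q = [7 0; 0 5]
S = H·P̄·Hᵀ + R = [52 8; 8 51]
K = P̄·Hᵀ·S⁻¹ = [301/1294 154/647; -295/1294 150/647]
x' − x̄ = [4879/1294, 635/1294] = K·y
y = (KᵀK)⁻¹·Kᵀ·(x' − x̄) = [7, 9]
z = y + H·x̄ = [7, 9] + [-8, -8] = [-1, 1]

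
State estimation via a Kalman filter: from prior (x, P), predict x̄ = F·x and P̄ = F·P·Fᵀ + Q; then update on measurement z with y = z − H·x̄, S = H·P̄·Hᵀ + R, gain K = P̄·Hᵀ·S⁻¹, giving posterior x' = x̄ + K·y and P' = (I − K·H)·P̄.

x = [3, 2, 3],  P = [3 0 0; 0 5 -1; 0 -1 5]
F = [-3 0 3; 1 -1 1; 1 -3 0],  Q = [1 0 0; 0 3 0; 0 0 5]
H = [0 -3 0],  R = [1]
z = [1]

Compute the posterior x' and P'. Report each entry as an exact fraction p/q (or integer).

x̄ = F·x = [0, 4, -3]
P̄ = F·P·Fᵀ + Q = [73 9 0; 9 18 21; 0 21 53]
y = z − H·x̄ = [13]
S = H·P̄·Hᵀ + R = [163]
K = P̄·Hᵀ·S⁻¹ = [-27/163; -54/163; -63/163]
x' = x̄ + K·y = [-351/163, -50/163, -1308/163]
P' = (I − K·H)·P̄ = [11170/163 9/163 -1701/163; 9/163 18/163 21/163; -1701/163 21/163 4670/163]

x' = [-351/163, -50/163, -1308/163]
P' = [11170/163 9/163 -1701/163; 9/163 18/163 21/163; -1701/163 21/163 4670/163]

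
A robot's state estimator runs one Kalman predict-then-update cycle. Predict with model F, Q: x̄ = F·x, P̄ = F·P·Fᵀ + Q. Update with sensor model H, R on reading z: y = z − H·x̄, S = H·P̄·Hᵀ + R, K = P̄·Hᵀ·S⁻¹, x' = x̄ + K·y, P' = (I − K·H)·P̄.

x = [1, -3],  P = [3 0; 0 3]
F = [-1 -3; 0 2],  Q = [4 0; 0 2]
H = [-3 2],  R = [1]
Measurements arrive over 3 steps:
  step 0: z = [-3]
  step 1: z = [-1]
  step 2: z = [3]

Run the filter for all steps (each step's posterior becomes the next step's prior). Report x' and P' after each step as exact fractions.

step 0: x̄ = F·x = [8, -6]
step 0: P̄ = F·P·Fᵀ + Q = [34 -18; -18 14]
step 0: y = z − H·x̄ = [33]
step 0: S = H·P̄·Hᵀ + R = [579]
step 0: K = P̄·Hᵀ·S⁻¹ = [-46/193; 82/579]
step 0: x' = x̄ + K·y = [26/193, -256/193]
step 0: P' = (I − K·H)·P̄ = [214/193 298/193; 298/193 1382/579]
step 1: x̄ = F·x = [742/193, -512/193]
step 1: P̄ = F·P·Fᵀ + Q = [6920/193 -3360/193; -3360/193 6686/579]
step 1: y = z − H·x̄ = [3057/193]
step 1: S = H·P̄·Hᵀ + R = [335123/579]
step 1: K = P̄·Hᵀ·S⁻¹ = [-82440/335123; 43612/335123]
step 1: x' = x̄ + K·y = [-17398/335123, -198244/335123]
step 1: P' = (I − K·H)·P̄ = [277720/335123 375360/335123; 375360/335123 584846/335123]
step 2: x̄ = F·x = [612130/335123, -396488/335123]
step 2: P̄ = F·P·Fᵀ + Q = [9133986/335123 -4259796/335123; -4259796/335123 3009630/335123]
step 2: y = z − H·x̄ = [3634735/335123]
step 2: S = H·P̄·Hᵀ + R = [145697069/335123]
step 2: K = P̄·Hᵀ·S⁻¹ = [-5131650/20813867; 18798648/145697069]
step 2: x' = x̄ + K·y = [-17639480/20813867, 31513696/145697069]
step 2: P' = (I − K·H)·P̄ = [17237694/20813867 23290716/20813867; 23290716/20813867 253951842/145697069]

step 0: x' = [26/193, -256/193], P' = [214/193 298/193; 298/193 1382/579]
step 1: x' = [-17398/335123, -198244/335123], P' = [277720/335123 375360/335123; 375360/335123 584846/335123]
step 2: x' = [-17639480/20813867, 31513696/145697069], P' = [17237694/20813867 23290716/20813867; 23290716/20813867 253951842/145697069]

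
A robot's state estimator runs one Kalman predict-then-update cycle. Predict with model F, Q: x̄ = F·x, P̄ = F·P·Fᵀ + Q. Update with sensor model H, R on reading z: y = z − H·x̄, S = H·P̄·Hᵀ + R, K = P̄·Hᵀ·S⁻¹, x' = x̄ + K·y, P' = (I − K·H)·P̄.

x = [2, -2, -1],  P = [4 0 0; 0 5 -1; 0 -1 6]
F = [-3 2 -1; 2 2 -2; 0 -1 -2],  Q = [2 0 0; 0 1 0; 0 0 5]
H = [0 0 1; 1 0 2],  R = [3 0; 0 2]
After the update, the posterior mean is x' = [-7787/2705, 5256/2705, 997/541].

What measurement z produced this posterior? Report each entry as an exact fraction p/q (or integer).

x̄ = F·x = [-9, 2, 4]
P̄ = F·P·Fᵀ + Q = [68 14 5; 14 69 16; 5 16 30]
S = H·P̄·Hᵀ + R = [33 65; 65 210]
K = P̄·Hᵀ·S⁻¹ = [-804/541 2249/2705; 74/541 478/2705; 415/541 39/541]
x' − x̄ = [16558/2705, -154/2705, -1167/541] = K·y
y = (KᵀK)⁻¹·Kᵀ·(x' − x̄) = [-3, 2]
z = y + H·x̄ = [-3, 2] + [4, -1] = [1, 1]

z = [1, 1]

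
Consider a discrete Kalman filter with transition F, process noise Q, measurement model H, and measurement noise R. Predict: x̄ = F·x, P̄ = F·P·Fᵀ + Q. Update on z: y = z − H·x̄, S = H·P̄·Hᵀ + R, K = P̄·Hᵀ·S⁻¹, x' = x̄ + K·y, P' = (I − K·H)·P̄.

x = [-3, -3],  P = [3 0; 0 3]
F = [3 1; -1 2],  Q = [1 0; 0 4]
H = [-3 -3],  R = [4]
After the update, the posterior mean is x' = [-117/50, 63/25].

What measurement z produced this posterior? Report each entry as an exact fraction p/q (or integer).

x̄ = F·x = [-12, -3]
P̄ = F·P·Fᵀ + Q = [31 -3; -3 19]
S = H·P̄·Hᵀ + R = [400]
K = P̄·Hᵀ·S⁻¹ = [-21/100; -3/25]
x' − x̄ = [483/50, 138/25] = K·y
y = (KᵀK)⁻¹·Kᵀ·(x' − x̄) = [-46]
z = y + H·x̄ = [-46] + [45] = [-1]

z = [-1]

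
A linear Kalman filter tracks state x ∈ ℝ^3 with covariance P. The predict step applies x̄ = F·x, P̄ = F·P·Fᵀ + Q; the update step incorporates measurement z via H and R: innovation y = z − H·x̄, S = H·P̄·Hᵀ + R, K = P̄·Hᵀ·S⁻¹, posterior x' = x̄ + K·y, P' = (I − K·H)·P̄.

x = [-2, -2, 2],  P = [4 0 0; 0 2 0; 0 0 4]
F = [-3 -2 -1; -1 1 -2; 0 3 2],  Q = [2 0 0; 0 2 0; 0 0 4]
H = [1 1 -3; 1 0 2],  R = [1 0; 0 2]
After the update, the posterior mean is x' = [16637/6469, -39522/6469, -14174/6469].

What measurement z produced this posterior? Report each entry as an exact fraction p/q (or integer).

z = [3, -2]

x̄ = F·x = [8, -4, -2]
P̄ = F·P·Fᵀ + Q = [50 16 -20; 16 24 -10; -20 -10 38]
S = H·P̄·Hᵀ + R = [629 -162; -162 124]
K = P̄·Hᵀ·S⁻¹ = [4311/12938 13351/25876; 1004/6469 1103/6469; -1098/6469 1487/6469]
x' − x̄ = [-35115/6469, -13646/6469, -1236/6469] = K·y
y = (KᵀK)⁻¹·Kᵀ·(x' − x̄) = [-7, -6]
z = y + H·x̄ = [-7, -6] + [10, 4] = [3, -2]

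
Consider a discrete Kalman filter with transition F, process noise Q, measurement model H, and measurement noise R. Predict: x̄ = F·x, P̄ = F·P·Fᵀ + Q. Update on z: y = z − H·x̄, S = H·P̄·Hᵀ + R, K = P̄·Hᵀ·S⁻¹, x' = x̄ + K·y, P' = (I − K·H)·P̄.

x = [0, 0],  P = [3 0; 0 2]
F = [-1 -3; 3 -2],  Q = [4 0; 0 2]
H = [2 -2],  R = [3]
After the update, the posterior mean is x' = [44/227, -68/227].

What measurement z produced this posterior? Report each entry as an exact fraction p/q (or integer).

x̄ = F·x = [0, 0]
P̄ = F·P·Fᵀ + Q = [25 3; 3 37]
S = H·P̄·Hᵀ + R = [227]
K = P̄·Hᵀ·S⁻¹ = [44/227; -68/227]
x' − x̄ = [44/227, -68/227] = K·y
y = (KᵀK)⁻¹·Kᵀ·(x' − x̄) = [1]
z = y + H·x̄ = [1] + [0] = [1]

z = [1]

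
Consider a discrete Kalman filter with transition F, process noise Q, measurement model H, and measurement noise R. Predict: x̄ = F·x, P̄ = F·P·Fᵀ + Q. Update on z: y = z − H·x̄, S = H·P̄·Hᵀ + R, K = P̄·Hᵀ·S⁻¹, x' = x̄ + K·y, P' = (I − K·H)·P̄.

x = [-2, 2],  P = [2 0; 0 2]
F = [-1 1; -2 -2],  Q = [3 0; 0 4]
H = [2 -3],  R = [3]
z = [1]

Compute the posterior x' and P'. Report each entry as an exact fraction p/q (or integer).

x̄ = F·x = [4, 0]
P̄ = F·P·Fᵀ + Q = [7 0; 0 20]
y = z − H·x̄ = [-7]
S = H·P̄·Hᵀ + R = [211]
K = P̄·Hᵀ·S⁻¹ = [14/211; -60/211]
x' = x̄ + K·y = [746/211, 420/211]
P' = (I − K·H)·P̄ = [1281/211 840/211; 840/211 620/211]

x' = [746/211, 420/211]
P' = [1281/211 840/211; 840/211 620/211]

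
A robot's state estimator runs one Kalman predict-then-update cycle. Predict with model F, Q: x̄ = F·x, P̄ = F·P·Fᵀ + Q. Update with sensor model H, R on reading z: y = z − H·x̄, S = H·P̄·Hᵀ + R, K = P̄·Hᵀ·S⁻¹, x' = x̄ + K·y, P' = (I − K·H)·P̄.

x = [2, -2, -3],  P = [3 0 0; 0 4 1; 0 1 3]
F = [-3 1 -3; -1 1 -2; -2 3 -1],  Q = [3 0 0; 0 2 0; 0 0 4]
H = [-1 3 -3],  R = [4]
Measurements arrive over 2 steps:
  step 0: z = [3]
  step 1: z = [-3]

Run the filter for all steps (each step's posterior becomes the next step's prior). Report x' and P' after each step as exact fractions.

step 0: x' = [1837/365, 1328/365, 64/73], P' = [15979/365 7826/365 517/73; 7826/365 5529/365 591/73; 517/73 591/73 452/73]
step 1: x' = [-2196265/211046, -9575/3982, 215949/105523], P' = [60522405/211046 376781/3982 -35309/105523; 376781/3982 133027/3982 3972/1991; -35309/105523 3972/1991 260039/105523]

step 0: x̄ = F·x = [1, 2, -7]
step 0: P̄ = F·P·Fᵀ + Q = [55 26 29; 26 17 17; 29 17 49]
step 0: y = z − H·x̄ = [-23]
step 0: S = H·P̄·Hᵀ + R = [365]
step 0: K = P̄·Hᵀ·S⁻¹ = [-64/365; -26/365; -25/73]
step 0: x' = x̄ + K·y = [1837/365, 1328/365, 64/73]
step 0: P' = (I − K·H)·P̄ = [15979/365 7826/365 517/73; 7826/365 5529/365 591/73; 517/73 591/73 452/73]
step 1: x̄ = F·x = [-5143/365, -1149/365, -2/73]
step 1: P̄ = F·P·Fᵀ + Q = [152619/365 44212/365 5374/73; 44212/365 14146/365 1235/73; 5374/73 1235/73 3219/73]
step 1: y = z − H·x̄ = [-2821/365]
step 1: S = H·P̄·Hᵀ + R = [211046/365]
step 1: K = P̄·Hᵀ·S⁻¹ = [-100593/211046; -383/3982; -28315/105523]
step 1: x' = x̄ + K·y = [-2196265/211046, -9575/3982, 215949/105523]
step 1: P' = (I − K·H)·P̄ = [60522405/211046 376781/3982 -35309/105523; 376781/3982 133027/3982 3972/1991; -35309/105523 3972/1991 260039/105523]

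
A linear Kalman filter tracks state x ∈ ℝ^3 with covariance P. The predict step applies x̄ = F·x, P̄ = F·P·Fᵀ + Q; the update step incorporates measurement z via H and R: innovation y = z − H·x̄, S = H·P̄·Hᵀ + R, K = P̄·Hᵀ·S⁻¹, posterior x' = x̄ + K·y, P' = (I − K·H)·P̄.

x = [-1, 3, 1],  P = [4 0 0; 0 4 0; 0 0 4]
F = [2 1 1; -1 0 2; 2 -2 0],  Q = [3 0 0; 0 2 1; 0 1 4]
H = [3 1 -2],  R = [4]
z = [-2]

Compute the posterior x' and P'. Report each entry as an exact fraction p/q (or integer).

x̄ = F·x = [2, 3, -8]
P̄ = F·P·Fᵀ + Q = [27 0 8; 0 22 -7; 8 -7 36]
y = z − H·x̄ = [-27]
S = H·P̄·Hᵀ + R = [345]
K = P̄·Hᵀ·S⁻¹ = [13/69; 12/115; -11/69]
x' = x̄ + K·y = [-71/23, 21/115, -85/23]
P' = (I − K·H)·P̄ = [1018/69 -156/23 1267/69; -156/23 2098/115 -29/23; 1267/69 -29/23 1879/69]

x' = [-71/23, 21/115, -85/23]
P' = [1018/69 -156/23 1267/69; -156/23 2098/115 -29/23; 1267/69 -29/23 1879/69]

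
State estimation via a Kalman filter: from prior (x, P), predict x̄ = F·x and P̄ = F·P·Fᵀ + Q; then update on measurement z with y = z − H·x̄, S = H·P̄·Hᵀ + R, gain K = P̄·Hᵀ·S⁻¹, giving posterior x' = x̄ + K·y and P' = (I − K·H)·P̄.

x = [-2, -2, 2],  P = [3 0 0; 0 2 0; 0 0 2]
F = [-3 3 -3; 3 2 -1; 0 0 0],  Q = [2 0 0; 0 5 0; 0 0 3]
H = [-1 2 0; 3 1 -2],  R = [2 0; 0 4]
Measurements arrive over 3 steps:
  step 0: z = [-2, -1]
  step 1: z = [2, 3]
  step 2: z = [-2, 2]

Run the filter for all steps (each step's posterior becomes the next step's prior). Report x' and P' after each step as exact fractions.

step 0: x̄ = F·x = [-6, -12, 0]
step 0: P̄ = F·P·Fᵀ + Q = [65 -9 0; -9 42 0; 0 0 3]
step 0: y = z − H·x̄ = [16, 29]
step 0: S = H·P̄·Hᵀ + R = [271 -156; -156 589]
step 0: K = P̄·Hᵀ·S⁻¹ = [-19871/135283 37458/135283; 57117/135283 18573/135283; -936/135283 -1626/135283]
step 0: x' = x̄ + K·y = [-43352/135283, -170907/135283, -62130/135283]
step 0: P' = (I − K·H)·P̄ = [176914/135283 68586/135283 224748/135283; 68586/135283 91410/135283 111438/135283; 224748/135283 111438/135283 396093/135283]
step 1: x̄ = F·x = [-196275/135283, -409740/135283, 0]
step 1: P̄ = F·P·Fᵀ + Q = [7055351/135283 -2001159/135283 0; -2001159/135283 2059166/135283 0; 0 0 3]
step 1: y = z − H·x̄ = [893771/135283, 1404414/135283]
step 1: S = H·P̄·Hᵀ + R = [23567217/135283 -27053516/135283; -27053516/135283 55714899/135283]
step 1: K = P̄·Hᵀ·S⁻¹ = [-721444269/4295827169 1127372918/4295827169; 1731476551/4295827169 536632943/4295827169; -162321096/4295827169 -141403302/4295827169]
step 1: x' = x̄ + K·y = [704662566/4295827169, 3999217361/4295827169, -2540353668/4295827169]
step 1: P' = (I − K·H)·P̄ = [5359831702/4295827169 1958471582/4295827169 6764237508/4295827169; 1958471582/4295827169 2710712342/4295827169 3219797658/4295827169; 6764237508/4295827169 3219797658/4295827169 12039061695/4295827169]
step 2: x̄ = F·x = [17504725389/4295827169, 12652776088/4295827169, 0]
step 2: P̄ = F·P·Fᵀ + Q = [218125534813/4295827169 -59545215405/4295827169 0; -59545215405/4295827169 62636575530/4295827169 0; 0 0 3]
step 2: y = z − H·x̄ = [-16392481125/4295827169, -56575297917/4295827169]
step 2: S = H·P̄·Hᵀ + R = [715444352891/4295827169 -826829530404/4295827169; -826829530404/4295827169 1737228331121/4295827169]
step 2: K = P̄·Hᵀ·S⁻¹ = [-21880994608063/130182873945755 34160741094258/130182873945755; 10482742267545/26036574789151 3250708203345/26036574789151; -4960977182424/130182873945755 -4292666117346/130182873945755]
step 2: x' = x̄ + K·y = [164076699941136/130182873945755, -6125243838658/26036574789151, 75464299776978/130182873945755]
step 2: P' = (I − K·H)·P̄ = [162415100604626/130182873945755 11865311138850/26036574789151 204964446565548/130182873945755; 11865311138850/26036574789151 16415397836970/26036574789151 19504249220070/26036574789151; 204964446565548/130182873945755 19504249220070/26036574789151 364792625133189/130182873945755]

step 0: x' = [-43352/135283, -170907/135283, -62130/135283], P' = [176914/135283 68586/135283 224748/135283; 68586/135283 91410/135283 111438/135283; 224748/135283 111438/135283 396093/135283]
step 1: x' = [704662566/4295827169, 3999217361/4295827169, -2540353668/4295827169], P' = [5359831702/4295827169 1958471582/4295827169 6764237508/4295827169; 1958471582/4295827169 2710712342/4295827169 3219797658/4295827169; 6764237508/4295827169 3219797658/4295827169 12039061695/4295827169]
step 2: x' = [164076699941136/130182873945755, -6125243838658/26036574789151, 75464299776978/130182873945755], P' = [162415100604626/130182873945755 11865311138850/26036574789151 204964446565548/130182873945755; 11865311138850/26036574789151 16415397836970/26036574789151 19504249220070/26036574789151; 204964446565548/130182873945755 19504249220070/26036574789151 364792625133189/130182873945755]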